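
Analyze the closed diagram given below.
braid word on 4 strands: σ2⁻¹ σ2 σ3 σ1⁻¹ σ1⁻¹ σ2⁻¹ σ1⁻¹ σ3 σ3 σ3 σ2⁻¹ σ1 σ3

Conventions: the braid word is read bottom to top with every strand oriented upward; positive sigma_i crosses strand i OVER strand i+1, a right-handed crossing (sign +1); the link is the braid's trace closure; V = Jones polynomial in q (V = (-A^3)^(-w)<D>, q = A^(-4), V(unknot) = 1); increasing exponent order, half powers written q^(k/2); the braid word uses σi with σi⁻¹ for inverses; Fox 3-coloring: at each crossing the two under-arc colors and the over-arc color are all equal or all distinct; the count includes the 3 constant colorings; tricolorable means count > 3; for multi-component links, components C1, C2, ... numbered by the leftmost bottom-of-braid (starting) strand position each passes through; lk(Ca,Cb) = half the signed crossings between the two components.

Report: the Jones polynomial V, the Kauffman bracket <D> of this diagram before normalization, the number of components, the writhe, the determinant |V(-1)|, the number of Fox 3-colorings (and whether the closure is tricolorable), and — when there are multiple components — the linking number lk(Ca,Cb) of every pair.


Jones polynomial: V(q) = -q^-2 + 2q^-1 - 3 + 5q - 4q^2 + 5q^3 - 4q^4 + 2q^5 - q^6
<D> = A^-21 - 2A^-17 + 4A^-13 - 5A^-9 + 4A^-5 - 5A^-1 + 3A^3 - 2A^7 + A^11; writhe +1
components 1, writhe +1 (13 crossings)
3-colorings: 9 of 3^13, det 27 — tricolorable
note: |V(-1)| = 27: so tricolorable, since 3 divides 27


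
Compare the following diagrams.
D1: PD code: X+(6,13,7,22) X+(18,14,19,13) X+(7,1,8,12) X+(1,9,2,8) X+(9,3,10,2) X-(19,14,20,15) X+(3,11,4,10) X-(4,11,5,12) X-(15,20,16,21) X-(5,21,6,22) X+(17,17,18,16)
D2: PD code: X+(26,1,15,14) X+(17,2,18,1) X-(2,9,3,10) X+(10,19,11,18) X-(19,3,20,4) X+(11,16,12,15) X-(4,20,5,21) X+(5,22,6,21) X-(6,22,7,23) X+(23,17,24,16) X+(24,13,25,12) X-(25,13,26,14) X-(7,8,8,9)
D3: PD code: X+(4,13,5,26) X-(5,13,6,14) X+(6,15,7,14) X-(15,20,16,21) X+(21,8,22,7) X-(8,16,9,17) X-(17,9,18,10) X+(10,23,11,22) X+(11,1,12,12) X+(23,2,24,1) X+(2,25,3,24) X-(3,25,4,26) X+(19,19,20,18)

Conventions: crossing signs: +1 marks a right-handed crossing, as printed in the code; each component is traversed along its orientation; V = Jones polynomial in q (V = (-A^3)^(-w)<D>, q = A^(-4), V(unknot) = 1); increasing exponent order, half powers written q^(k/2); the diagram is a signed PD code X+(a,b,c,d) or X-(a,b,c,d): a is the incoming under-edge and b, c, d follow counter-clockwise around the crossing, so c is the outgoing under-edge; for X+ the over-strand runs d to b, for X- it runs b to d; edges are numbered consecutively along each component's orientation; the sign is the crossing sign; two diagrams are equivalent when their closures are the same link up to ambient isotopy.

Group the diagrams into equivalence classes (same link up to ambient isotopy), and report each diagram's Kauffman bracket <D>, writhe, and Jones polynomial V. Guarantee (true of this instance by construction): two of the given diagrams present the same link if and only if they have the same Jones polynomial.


equivalence classes: {D1} | {D2, D3}
D1 (bracket -A^-9 + A^-1 + A^3 + A^7; 11 crossings at w = +3): V = -q^(1/2) - q^(3/2) - q^(5/2) + q^(9/2)
V(D2) = q^(-5/2) - 2q^(-3/2) + 2q^(-1/2) - 4q^(1/2) + 3q^(3/2) - 3q^(5/2) + 2q^(7/2) - q^(9/2)  [13 crossings, <D> = A^-15 - 2A^-11 + 3A^-7 - 3A^-3 + 4A - 2A^5 + 2A^9 - A^13, w = +1]
V(D3) = q^(-5/2) - 2q^(-3/2) + 2q^(-1/2) - 4q^(1/2) + 3q^(3/2) - 3q^(5/2) + 2q^(7/2) - q^(9/2)  [13 crossings, <D> = A^-9 - 2A^-5 + 3A^-1 - 3A^3 + 4A^7 - 2A^11 + 2A^15 - A^19, w = +3]
key observation: V(q) takes 2 values over 3 diagrams, fixing the grouping


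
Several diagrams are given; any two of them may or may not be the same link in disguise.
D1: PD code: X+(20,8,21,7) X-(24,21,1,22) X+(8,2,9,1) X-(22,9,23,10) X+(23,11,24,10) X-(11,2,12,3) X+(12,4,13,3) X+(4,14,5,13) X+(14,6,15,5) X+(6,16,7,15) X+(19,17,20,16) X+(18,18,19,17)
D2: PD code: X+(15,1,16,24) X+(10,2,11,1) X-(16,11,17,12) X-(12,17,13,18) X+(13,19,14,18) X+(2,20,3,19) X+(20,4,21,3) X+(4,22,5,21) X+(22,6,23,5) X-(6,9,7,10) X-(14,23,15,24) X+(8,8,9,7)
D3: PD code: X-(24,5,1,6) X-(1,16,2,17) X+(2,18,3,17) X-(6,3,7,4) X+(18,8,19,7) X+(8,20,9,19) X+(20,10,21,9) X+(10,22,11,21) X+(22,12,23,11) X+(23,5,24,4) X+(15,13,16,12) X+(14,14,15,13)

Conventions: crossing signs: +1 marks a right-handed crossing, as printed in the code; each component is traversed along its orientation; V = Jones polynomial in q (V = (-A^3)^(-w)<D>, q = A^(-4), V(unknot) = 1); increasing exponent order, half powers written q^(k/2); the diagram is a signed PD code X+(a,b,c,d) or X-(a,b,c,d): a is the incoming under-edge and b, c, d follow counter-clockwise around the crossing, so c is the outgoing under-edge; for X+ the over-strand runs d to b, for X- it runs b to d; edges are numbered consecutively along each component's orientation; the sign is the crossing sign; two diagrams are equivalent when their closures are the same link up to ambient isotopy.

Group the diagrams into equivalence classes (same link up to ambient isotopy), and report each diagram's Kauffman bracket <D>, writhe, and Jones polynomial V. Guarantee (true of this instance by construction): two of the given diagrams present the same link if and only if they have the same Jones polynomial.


classes: {D1, D2, D3}
V(D1) = q^2 + q^4 - q^5 + q^6 - q^7  [12 crossings, <D> = -A^-10 + A^-6 - A^-2 + A^2 + A^10, w = +6]
V(D2) = q^2 + q^4 - q^5 + q^6 - q^7  (w +4, c 12, <D> = -A^-16 + A^-12 - A^-8 + A^-4 + A^4)
V(D3) = q^2 + q^4 - q^5 + q^6 - q^7  (w +6, c 12, <D> = -A^-10 + A^-6 - A^-2 + A^2 + A^10)
insight: all 3 diagrams share one V(q), hence one class


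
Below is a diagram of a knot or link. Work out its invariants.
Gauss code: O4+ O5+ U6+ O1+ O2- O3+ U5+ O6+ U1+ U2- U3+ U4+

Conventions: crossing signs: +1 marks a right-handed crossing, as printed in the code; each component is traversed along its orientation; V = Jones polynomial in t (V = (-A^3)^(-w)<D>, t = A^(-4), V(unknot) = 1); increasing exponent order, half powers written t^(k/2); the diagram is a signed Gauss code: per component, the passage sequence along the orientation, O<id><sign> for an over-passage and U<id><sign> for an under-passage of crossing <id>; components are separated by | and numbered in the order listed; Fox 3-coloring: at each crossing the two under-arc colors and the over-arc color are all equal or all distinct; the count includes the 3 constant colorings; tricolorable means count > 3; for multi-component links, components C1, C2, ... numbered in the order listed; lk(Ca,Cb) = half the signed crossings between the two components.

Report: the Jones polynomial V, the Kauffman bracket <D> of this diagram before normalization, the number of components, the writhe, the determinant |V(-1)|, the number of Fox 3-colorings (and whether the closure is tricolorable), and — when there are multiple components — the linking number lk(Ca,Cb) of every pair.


V = t + t^3 - t^4
<D> = -A^-4 + 1 + A^8 (w = +4)
1 component over 6 crossings, w = +4
9 Fox colorings among 3^6, |V(-1)| = 3: tricolorable
why: |V(-1)| = 3: so tricolorable, since 3 divides 3


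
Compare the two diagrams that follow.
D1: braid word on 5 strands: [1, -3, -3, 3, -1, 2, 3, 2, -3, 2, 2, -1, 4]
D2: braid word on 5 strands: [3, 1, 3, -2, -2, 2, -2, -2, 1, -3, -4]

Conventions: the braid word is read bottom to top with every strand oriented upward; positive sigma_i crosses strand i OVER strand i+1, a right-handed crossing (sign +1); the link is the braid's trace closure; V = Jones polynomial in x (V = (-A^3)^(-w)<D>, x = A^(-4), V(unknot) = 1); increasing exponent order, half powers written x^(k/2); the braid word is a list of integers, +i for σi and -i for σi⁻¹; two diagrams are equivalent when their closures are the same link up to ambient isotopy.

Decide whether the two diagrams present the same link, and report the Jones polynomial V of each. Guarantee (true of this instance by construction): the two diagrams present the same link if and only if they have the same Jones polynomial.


equivalent: no
V(D1) = -x^(1/2) - x^(3/2) - x^(5/2) + x^(9/2)  (w +3, c 13, <D> = -A^-9 + A^-1 + A^3 + A^7)
D2 (bracket A^-9 + 2A^-1 - A^3 + A^7 - A^11; 11 crossings at w = -1): V = x^(-7/2) - x^(-5/2) + x^(-3/2) - 2x^(-1/2) - x^(3/2)
why: comparing 2 Jones polynomials yields 2 groups


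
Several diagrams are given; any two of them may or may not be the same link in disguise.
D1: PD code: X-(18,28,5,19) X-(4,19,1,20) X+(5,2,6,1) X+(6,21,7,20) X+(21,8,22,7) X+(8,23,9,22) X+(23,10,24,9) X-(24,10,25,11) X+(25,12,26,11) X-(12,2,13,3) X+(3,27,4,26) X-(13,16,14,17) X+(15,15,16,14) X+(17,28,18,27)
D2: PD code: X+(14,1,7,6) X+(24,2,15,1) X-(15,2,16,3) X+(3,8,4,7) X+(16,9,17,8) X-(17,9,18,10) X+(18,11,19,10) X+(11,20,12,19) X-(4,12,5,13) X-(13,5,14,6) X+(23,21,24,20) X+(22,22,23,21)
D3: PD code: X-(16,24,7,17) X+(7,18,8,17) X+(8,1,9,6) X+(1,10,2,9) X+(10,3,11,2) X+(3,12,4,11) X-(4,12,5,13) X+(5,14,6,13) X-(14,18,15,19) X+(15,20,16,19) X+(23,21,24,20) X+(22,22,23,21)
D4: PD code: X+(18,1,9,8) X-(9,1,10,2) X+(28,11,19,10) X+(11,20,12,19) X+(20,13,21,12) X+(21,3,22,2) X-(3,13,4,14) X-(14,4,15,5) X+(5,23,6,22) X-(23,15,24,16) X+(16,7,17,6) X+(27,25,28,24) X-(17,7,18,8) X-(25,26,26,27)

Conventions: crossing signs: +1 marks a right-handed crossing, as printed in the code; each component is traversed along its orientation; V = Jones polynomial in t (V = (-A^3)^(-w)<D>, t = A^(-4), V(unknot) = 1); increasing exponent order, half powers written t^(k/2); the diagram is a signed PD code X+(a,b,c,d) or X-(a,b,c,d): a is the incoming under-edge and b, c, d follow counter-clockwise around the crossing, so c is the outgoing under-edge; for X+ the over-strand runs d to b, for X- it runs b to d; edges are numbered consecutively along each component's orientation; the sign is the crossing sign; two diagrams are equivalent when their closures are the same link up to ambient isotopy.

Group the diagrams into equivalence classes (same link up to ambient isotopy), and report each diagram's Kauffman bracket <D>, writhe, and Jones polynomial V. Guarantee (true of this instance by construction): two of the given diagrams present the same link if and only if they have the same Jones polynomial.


grouping into links: {D1, D3} | {D2} | {D4}
V(D1) = t + t^2 + t^3 + t^6  (w +4, c 14, <D> = A^-12 + 1 + A^4 + A^8)
V(D2) = 1 + t + t^2 + t^3  (w +4, c 12, <D> = 1 + A^4 + A^8 + A^12)
V(D3) = t + t^2 + t^3 + t^6  [12 crossings, <D> = A^-6 + A^6 + A^10 + A^14, w = +6]
V(D4) = 2 + t^2 + t^4  (w +2, c 14, <D> = A^-10 + A^-2 + 2A^6)
why: V(t) takes 3 values over 4 diagrams, fixing the grouping


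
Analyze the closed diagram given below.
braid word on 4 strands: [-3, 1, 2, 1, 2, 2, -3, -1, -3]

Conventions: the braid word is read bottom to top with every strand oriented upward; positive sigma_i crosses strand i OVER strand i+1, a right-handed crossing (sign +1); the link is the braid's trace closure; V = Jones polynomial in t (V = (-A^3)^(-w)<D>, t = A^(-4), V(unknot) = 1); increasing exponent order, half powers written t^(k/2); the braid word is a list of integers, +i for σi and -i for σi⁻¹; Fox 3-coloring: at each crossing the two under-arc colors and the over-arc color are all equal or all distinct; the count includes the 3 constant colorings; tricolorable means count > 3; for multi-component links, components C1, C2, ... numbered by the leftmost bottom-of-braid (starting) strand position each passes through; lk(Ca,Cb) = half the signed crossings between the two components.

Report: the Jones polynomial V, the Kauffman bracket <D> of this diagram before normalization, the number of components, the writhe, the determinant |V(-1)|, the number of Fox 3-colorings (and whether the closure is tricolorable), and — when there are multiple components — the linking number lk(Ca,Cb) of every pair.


V = -t^-3 + t^-2 - t^-1 + 3 - t + t^2 - t^3
<D> = A^-9 - A^-5 + A^-1 - 3A^3 + A^7 - A^11 + A^15 (w = +1)
1 component over 9 crossings, w = +1
27 Fox colorings among 3^9, |V(-1)| = 9: tricolorable
why: det 9 = |V(-1)|; divisible by 3, so tricolorable


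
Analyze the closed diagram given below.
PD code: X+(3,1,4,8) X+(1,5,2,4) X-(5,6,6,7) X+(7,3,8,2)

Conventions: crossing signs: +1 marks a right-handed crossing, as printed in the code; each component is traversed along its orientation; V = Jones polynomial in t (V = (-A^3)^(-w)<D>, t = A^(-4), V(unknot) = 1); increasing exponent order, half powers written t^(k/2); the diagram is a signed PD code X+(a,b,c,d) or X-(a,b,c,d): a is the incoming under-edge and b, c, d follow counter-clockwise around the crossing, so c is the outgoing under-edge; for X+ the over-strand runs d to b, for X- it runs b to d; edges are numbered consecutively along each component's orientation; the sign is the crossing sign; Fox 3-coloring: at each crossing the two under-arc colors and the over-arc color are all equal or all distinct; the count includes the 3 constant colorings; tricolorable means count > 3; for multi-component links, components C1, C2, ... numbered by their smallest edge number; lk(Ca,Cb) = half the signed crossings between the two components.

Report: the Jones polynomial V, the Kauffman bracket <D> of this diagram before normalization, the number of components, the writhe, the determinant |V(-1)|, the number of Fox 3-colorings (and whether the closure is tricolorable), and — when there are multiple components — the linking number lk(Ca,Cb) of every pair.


V = t + t^3 - t^4
<D> = -A^-10 + A^-6 + A^2 (w = +2)
1 component over 4 crossings, w = +2
9 Fox colorings among 3^4, |V(-1)| = 3: tricolorable
why: w = +2 (over 4 crossings) is diagram-only; (-A^3)^(-2) removes it from V


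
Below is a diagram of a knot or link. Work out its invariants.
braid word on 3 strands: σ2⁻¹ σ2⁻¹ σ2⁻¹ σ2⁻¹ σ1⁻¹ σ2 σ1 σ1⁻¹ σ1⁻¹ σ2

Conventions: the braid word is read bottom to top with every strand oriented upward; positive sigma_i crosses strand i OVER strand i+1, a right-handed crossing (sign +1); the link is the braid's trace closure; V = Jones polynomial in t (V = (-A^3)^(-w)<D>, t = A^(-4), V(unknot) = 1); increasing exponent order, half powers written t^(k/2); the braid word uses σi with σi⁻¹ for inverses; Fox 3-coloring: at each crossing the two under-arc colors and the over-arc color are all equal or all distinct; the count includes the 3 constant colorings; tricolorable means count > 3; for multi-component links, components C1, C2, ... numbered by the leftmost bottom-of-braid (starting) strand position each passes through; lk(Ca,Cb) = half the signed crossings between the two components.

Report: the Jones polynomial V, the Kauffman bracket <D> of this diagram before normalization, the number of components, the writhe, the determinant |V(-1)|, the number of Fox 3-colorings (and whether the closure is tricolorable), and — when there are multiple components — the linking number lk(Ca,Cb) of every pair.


V = -t^-6 + t^-5 - t^-4 + 2t^-3 - t^-2 + t^-1
<D> = A^-8 - A^-4 + 2 - A^4 + A^8 - A^12 (w = -4)
1 component over 10 crossings, w = -4
3 Fox colorings among 3^10, |V(-1)| = 7: not tricolorable
why: the word shrinks to σ2⁻¹ σ2⁻¹ σ2⁻¹ σ2⁻¹ σ1⁻¹ σ2 σ1⁻¹ σ2 after cancelling


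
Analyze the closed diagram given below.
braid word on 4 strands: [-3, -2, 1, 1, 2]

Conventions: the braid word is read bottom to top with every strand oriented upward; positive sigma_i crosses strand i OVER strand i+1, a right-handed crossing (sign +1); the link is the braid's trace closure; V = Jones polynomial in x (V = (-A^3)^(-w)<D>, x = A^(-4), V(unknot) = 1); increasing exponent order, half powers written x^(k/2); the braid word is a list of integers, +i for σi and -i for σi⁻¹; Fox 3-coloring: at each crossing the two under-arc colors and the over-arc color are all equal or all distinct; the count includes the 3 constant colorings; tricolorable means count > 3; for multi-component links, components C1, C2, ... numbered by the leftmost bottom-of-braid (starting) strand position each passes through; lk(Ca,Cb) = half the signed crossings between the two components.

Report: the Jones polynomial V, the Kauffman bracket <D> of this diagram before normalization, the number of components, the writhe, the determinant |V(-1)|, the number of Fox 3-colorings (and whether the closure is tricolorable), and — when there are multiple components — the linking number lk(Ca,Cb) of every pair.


V(x) = 1 + x + x^2 + x^3
bracket: -A^-9 - A^-5 - A^-1 - A^3, w = +1
3 components, writhe +1, over 5 crossings
lk(C1,C2) = 0
linking number lk(C1,C3) = +1
lk(C2,C3): 0
det 0, colorings 9 of 3^5 — tricolorable
observation: the span of V is 3, within the link bound 5 + 3 - 1


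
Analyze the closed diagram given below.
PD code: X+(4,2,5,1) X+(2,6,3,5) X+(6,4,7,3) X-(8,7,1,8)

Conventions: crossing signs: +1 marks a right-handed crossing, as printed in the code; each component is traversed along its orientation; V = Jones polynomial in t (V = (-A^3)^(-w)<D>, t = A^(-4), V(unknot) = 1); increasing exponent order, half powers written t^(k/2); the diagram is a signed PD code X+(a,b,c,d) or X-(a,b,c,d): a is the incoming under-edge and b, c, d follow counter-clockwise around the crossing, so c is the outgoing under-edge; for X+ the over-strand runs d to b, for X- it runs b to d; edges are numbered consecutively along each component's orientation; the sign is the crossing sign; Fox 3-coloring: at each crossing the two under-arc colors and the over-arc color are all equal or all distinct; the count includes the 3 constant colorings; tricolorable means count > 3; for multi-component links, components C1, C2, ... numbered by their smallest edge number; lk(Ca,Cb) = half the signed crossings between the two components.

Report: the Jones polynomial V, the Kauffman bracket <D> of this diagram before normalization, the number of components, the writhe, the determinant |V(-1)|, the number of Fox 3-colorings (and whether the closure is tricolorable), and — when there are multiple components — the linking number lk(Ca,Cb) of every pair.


V(t) = t + t^3 - t^4
bracket: -A^-10 + A^-6 + A^2, w = +2
1 component, writhe +2, over 4 crossings
det 3, colorings 9 of 3^4 — tricolorable
observation: w = +2 (over 4 crossings) is diagram-only; (-A^3)^(-2) removes it from V


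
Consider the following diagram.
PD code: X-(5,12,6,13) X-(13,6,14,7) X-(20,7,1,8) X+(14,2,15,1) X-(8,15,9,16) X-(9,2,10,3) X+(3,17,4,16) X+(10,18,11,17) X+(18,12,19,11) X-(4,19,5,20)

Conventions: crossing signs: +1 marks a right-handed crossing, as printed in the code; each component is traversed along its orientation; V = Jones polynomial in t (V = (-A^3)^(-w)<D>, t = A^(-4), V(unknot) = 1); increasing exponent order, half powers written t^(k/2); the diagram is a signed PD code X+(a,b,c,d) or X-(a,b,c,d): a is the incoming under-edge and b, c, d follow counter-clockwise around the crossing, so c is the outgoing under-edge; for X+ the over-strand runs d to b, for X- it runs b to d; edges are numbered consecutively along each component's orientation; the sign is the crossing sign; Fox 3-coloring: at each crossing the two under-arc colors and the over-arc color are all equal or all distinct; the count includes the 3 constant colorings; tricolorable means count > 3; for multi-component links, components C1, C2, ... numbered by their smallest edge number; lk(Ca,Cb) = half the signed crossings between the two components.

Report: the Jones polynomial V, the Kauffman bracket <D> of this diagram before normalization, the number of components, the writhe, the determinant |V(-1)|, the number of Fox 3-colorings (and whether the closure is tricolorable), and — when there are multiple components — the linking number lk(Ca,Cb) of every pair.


V = -t^-5 + t^-4 - t^-3 + 2t^-2 - t^-1 + 2 - t
<D> = -A^-10 + 2A^-6 - A^-2 + 2A^2 - A^6 + A^10 - A^14 (w = -2)
1 component over 10 crossings, w = -2
9 Fox colorings among 3^10, |V(-1)| = 9: tricolorable
why: the span of V is 6, forcing >= 6 crossings in any diagram


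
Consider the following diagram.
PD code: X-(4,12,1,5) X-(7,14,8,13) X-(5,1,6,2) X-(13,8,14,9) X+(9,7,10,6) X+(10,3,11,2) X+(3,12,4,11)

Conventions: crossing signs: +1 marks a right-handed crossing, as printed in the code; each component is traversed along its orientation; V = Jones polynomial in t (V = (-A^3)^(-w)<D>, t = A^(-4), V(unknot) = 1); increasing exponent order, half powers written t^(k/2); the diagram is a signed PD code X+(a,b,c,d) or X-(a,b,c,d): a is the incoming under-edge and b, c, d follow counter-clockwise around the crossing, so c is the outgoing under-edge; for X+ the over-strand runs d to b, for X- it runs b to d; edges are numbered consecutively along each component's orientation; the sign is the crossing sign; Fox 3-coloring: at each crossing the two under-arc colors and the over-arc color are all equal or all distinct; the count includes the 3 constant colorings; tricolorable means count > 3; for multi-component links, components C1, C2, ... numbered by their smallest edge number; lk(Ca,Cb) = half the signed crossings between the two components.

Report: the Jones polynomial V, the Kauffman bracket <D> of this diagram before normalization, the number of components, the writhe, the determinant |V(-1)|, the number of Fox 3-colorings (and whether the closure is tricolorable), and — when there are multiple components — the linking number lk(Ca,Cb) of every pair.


Jones polynomial: V(t) = t^-3 + t^-2 + t^-1 + 1
<D> = -A^-3 - A - A^5 - A^9; writhe -1
components 3, writhe -1 (7 crossings)
linking number lk(C1,C2) = 0
lk(C1,C3): 0
lk(C2,C3) = -1
3-colorings: 9 of 3^7, det 0 — tricolorable
note: the 3 component pairs carry total linking -1


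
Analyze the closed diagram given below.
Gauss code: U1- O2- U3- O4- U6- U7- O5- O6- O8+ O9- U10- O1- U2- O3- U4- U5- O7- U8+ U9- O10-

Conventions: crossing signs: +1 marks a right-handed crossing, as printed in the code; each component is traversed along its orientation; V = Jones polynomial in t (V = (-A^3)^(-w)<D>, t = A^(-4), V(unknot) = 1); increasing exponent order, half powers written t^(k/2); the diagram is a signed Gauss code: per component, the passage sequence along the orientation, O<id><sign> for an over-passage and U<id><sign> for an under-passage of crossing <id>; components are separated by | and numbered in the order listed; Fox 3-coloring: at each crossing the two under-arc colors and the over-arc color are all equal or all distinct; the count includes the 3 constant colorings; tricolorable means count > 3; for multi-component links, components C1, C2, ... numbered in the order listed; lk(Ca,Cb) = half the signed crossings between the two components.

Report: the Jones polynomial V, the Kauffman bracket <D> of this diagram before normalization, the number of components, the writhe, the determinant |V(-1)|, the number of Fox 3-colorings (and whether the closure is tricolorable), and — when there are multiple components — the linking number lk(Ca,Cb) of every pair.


Jones polynomial: V(t) = -t^-10 + t^-9 - t^-8 + t^-7 - t^-6 + t^-5 + t^-3
<D> = A^-12 + A^-4 - 1 + A^4 - A^8 + A^12 - A^16; writhe -8
components 1, writhe -8 (10 crossings)
3-colorings: 3 of 3^10, det 7 — not tricolorable
note: det 7 = |V(-1)|; not divisible by 3, so not tricolorable


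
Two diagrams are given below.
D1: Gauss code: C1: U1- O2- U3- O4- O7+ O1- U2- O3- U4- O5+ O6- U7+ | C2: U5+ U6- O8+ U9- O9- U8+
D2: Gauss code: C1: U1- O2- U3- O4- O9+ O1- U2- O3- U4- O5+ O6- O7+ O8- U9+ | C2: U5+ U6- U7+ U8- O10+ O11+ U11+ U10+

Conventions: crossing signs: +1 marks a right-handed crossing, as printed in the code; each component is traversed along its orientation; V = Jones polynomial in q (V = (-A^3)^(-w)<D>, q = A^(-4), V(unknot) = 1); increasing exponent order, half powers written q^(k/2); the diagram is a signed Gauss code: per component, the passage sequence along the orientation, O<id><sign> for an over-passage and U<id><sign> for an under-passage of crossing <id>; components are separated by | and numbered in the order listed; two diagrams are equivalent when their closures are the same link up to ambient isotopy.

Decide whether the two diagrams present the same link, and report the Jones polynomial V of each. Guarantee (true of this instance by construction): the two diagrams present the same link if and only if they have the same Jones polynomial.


equivalent: yes
V(D1) = q^(-9/2) - q^(-5/2) - q^(-3/2) - q^(-1/2)  (w -3, c 9, <D> = A^-7 + A^-3 + A - A^9)
D2 (bracket A^-1 + A^3 + A^7 - A^15; 11 crossings at w = -1): V = q^(-9/2) - q^(-5/2) - q^(-3/2) - q^(-1/2)
why: all 2 diagrams share one V(q), hence one class


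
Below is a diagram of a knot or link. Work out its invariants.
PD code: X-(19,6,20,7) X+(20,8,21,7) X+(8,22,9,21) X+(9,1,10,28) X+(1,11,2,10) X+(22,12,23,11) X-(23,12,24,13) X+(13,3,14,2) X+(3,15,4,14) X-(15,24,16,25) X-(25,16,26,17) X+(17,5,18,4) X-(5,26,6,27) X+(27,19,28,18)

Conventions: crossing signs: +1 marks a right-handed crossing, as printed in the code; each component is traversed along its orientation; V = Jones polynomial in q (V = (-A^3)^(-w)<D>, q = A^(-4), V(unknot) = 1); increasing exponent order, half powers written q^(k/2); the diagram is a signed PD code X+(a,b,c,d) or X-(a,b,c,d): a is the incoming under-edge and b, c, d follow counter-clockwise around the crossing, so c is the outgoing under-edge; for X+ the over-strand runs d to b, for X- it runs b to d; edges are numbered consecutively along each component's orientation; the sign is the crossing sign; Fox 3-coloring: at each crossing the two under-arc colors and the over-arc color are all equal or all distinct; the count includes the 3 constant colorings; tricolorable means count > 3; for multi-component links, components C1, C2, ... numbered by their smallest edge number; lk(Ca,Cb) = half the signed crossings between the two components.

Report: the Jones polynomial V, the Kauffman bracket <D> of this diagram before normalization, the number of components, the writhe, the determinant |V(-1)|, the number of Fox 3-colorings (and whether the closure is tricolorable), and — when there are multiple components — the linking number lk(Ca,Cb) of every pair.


V = q - q^2 + 2q^3 - q^4 + q^5 - q^6
<D> = -A^-12 + A^-8 - A^-4 + 2 - A^4 + A^8 (w = +4)
1 component over 14 crossings, w = +4
3 Fox colorings among 3^14, |V(-1)| = 7: not tricolorable
why: |V(-1)| = 7: so not tricolorable, since 3 does not divide 7


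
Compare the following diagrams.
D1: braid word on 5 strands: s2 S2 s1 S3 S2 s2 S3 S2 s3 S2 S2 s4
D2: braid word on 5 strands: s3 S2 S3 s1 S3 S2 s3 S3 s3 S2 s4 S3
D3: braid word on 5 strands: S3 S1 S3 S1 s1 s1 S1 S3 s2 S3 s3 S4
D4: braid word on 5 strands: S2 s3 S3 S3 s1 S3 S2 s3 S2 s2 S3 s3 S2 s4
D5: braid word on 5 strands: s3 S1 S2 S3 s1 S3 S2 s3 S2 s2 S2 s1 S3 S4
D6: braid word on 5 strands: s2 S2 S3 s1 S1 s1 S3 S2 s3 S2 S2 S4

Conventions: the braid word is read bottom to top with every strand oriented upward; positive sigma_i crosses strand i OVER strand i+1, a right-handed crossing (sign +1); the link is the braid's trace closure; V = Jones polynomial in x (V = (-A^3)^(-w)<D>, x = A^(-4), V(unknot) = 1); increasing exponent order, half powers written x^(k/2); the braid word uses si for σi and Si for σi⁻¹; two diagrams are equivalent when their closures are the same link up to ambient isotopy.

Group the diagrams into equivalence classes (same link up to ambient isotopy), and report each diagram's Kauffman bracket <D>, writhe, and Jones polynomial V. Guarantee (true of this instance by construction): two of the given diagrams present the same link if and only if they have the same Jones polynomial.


grouping into links: {D1, D2, D4, D5, D6} | {D3}
V(D1) = -x^-6 + x^-5 - x^-4 + 2x^-3 - x^-2 + x^-1  (w -2, c 12, <D> = A^-2 - A^2 + 2A^6 - A^10 + A^14 - A^18)
D2 (bracket A^-2 - A^2 + 2A^6 - A^10 + A^14 - A^18; 12 crossings at w = -2): V = -x^-6 + x^-5 - x^-4 + 2x^-3 - x^-2 + x^-1
D3 (bracket A^-8 + 1 - A^4; 12 crossings at w = -4): V = -x^-4 + x^-3 + x^-1
D4 (bracket A^-2 - A^2 + 2A^6 - A^10 + A^14 - A^18; 14 crossings at w = -2): V = -x^-6 + x^-5 - x^-4 + 2x^-3 - x^-2 + x^-1
V(D5) = -x^-6 + x^-5 - x^-4 + 2x^-3 - x^-2 + x^-1  [14 crossings, <D> = A^-8 - A^-4 + 2 - A^4 + A^8 - A^12, w = -4]
D6 (bracket A^-8 - A^-4 + 2 - A^4 + A^8 - A^12; 12 crossings at w = -4): V = -x^-6 + x^-5 - x^-4 + 2x^-3 - x^-2 + x^-1
why: 2 values of V(x) split the 6 diagrams


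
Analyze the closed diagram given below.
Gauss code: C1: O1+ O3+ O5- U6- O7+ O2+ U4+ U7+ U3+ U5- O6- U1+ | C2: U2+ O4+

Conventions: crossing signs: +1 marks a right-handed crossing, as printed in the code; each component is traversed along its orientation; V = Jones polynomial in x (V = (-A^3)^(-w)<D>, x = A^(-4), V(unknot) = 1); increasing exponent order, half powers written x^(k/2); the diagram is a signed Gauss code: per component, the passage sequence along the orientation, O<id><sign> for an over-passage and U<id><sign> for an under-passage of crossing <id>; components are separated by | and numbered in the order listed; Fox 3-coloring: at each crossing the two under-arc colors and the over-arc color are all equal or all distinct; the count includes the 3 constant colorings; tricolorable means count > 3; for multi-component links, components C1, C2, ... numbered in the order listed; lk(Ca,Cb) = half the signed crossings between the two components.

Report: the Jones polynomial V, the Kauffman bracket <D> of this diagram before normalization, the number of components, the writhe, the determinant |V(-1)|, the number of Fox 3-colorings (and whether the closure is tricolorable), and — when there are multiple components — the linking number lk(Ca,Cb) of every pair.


Jones polynomial: V(x) = -x^(1/2) - x^(5/2)
<D> = A^-1 + A^7; writhe +3
components 2, writhe +3 (7 crossings)
linking number lk(C1,C2) = +1
3-colorings: 3 of 3^7, det 2 — not tricolorable
note: span 2 respects span(V) <= c + mu - 1 = 8 for this 2-component diagram


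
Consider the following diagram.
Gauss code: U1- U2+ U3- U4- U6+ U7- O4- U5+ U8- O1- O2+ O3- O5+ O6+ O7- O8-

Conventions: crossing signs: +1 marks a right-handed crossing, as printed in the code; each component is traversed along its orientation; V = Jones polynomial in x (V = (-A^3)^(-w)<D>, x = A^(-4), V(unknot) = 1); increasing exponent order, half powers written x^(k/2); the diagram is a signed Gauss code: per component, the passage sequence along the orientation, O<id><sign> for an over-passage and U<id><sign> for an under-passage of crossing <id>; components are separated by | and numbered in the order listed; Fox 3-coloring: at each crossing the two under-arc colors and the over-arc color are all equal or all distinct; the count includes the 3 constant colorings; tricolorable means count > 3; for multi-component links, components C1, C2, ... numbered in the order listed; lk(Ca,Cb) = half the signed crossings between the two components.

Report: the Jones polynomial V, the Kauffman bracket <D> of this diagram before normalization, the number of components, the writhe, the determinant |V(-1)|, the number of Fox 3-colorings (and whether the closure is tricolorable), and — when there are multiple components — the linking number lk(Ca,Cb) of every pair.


V(x) = 1
bracket: A^-6, w = -2
1 component, writhe -2, over 8 crossings
det 1, colorings 3 of 3^8 — not tricolorable
observation: |V(-1)| = 1: so not tricolorable, since 3 does not divide 1


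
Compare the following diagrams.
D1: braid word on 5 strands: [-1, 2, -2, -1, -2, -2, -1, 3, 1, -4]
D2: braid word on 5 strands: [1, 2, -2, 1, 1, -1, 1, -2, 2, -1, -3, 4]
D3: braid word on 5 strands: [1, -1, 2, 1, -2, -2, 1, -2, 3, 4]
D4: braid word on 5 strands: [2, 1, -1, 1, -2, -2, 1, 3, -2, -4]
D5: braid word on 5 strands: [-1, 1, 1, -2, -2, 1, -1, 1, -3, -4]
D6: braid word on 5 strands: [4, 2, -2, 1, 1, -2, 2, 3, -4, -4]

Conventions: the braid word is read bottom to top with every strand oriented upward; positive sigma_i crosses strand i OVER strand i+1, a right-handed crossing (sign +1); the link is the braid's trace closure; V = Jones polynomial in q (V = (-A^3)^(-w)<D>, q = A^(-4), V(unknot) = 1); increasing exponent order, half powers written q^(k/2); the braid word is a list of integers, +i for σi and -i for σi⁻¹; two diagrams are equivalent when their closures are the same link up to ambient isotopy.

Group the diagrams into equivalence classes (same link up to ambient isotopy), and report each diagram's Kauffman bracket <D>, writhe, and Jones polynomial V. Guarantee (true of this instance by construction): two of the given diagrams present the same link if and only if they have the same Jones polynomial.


classes: {D1} | {D2, D6} | {D3, D4, D5}
V(D1) = q^-5 + 2q^-3 + q^-1  [10 crossings, <D> = A^-8 + 2 + A^8, w = -4]
D2 (bracket A^-6 + A^-2 + A^2 + A^6; 12 crossings at w = +2): V = 1 + q + q^2 + q^3
D3 (bracket A^-2 + 2A^6 + A^14; 10 crossings at w = +2): V = q^-2 + 2 + q^2
D4 (bracket A^-8 + 2 + A^8; 10 crossings at w = 0): V = q^-2 + 2 + q^2
V(D5) = q^-2 + 2 + q^2  (w -2, c 10, <D> = A^-14 + 2A^-6 + A^2)
V(D6) = 1 + q + q^2 + q^3  [10 crossings, <D> = A^-6 + A^-2 + A^2 + A^6, w = +2]
note: 3 values of V(q) split the 6 diagrams


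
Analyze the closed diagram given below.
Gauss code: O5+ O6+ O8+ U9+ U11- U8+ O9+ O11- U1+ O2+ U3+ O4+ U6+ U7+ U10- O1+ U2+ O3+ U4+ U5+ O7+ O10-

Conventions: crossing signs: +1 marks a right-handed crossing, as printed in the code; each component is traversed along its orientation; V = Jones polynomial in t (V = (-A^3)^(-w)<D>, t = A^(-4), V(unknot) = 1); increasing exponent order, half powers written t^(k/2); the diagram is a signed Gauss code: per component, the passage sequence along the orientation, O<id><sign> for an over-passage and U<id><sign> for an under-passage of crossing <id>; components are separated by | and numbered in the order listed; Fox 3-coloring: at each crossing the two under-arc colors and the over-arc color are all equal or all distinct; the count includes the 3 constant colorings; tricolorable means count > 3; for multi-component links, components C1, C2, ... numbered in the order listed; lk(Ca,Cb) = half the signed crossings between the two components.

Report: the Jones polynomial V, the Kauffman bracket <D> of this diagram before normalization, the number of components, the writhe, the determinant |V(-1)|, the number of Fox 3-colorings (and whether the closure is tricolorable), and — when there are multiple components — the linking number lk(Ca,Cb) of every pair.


V = t^2 + t^4 - t^5 + t^6 - t^7
<D> = A^-7 - A^-3 + A - A^5 - A^13 (w = +7)
1 component over 11 crossings, w = +7
3 Fox colorings among 3^11, |V(-1)| = 5: not tricolorable
why: det 5 = |V(-1)|; not divisible by 3, so not tricolorable


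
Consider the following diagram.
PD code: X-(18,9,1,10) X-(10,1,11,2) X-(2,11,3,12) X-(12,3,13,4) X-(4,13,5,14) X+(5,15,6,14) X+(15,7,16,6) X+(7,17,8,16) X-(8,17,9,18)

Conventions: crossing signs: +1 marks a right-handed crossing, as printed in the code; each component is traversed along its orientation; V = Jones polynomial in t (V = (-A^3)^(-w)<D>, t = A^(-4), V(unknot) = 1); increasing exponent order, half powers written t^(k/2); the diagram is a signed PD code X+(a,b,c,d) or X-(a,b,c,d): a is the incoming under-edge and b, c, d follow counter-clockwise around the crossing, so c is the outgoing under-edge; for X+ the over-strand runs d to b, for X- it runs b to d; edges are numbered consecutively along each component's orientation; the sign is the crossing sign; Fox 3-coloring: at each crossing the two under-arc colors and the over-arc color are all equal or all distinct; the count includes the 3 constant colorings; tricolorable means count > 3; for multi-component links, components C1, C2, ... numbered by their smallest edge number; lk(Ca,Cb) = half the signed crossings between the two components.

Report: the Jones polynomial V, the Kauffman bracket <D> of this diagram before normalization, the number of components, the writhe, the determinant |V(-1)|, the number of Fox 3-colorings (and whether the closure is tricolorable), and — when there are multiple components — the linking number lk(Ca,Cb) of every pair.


V = -t^-4 + t^-3 + t^-1
<D> = -A^-5 - A^3 + A^7 (w = -3)
1 component over 9 crossings, w = -3
9 Fox colorings among 3^9, |V(-1)| = 3: tricolorable
why: |V(-1)| = 3: so tricolorable, since 3 divides 3


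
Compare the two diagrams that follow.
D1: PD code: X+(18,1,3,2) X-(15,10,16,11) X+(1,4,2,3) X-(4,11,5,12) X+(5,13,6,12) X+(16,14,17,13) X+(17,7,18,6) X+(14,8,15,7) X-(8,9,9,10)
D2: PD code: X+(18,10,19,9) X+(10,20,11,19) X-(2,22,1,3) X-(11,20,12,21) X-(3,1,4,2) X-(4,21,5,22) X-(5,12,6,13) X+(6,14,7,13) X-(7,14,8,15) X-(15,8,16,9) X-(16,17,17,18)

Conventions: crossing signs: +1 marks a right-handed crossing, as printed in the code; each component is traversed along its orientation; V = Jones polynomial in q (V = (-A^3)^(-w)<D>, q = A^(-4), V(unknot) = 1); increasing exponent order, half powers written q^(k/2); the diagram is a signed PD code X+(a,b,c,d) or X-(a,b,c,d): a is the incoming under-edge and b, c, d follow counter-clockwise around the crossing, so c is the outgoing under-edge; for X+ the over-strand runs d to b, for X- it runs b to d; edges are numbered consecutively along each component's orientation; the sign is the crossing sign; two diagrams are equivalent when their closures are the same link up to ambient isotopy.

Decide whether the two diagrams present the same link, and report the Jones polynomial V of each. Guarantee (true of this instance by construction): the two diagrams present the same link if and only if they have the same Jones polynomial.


equivalent: no
D1 (bracket A^-1 + A^7; 9 crossings at w = +3): V = -q^(1/2) - q^(5/2)
D2 (bracket A^-13 + A^-5; 11 crossings at w = -5): V = -q^(-5/2) - q^(-1/2)
key observation: 2 values of V(q) split the 2 diagrams


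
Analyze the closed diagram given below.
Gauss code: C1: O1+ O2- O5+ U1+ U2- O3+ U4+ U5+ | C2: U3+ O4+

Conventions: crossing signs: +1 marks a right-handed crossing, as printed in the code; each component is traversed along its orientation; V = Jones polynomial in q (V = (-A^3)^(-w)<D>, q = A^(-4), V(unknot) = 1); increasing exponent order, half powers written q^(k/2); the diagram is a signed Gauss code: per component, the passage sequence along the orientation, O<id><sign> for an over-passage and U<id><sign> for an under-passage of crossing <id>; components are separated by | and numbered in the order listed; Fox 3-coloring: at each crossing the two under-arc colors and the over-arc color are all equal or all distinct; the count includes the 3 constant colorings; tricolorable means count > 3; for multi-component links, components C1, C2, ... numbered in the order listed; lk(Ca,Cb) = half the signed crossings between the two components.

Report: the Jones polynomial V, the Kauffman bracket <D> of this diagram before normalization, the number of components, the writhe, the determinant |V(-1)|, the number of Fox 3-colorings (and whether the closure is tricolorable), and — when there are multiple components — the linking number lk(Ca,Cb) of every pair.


V = -q^(1/2) - q^(5/2)
<D> = A^-1 + A^7 (w = +3)
2 components over 5 crossings, w = +3
lk(C1,C2): +1
3 Fox colorings among 3^5, |V(-1)| = 2: not tricolorable
why: det 2 = |V(-1)|; not divisible by 3, so not tricolorable


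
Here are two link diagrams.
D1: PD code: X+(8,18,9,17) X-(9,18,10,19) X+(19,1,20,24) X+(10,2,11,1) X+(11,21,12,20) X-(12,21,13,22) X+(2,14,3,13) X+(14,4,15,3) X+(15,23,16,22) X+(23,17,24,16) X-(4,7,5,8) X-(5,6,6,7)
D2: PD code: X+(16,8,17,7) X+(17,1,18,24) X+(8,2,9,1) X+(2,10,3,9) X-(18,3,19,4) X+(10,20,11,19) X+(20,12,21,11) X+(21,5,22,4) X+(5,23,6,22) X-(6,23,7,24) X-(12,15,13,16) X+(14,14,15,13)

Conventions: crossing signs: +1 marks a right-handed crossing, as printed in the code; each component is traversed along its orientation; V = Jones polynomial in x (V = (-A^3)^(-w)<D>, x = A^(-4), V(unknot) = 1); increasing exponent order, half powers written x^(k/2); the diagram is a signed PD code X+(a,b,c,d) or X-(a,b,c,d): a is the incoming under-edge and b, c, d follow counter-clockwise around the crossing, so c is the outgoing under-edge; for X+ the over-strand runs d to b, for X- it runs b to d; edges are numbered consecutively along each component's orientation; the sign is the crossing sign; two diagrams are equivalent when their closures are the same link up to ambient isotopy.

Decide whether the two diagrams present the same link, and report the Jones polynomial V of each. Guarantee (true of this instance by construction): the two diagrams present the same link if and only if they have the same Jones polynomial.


equivalent: yes
V(D1) = x^2 + 2x^4 - 2x^5 + x^6 - 2x^7 + x^8  (w +4, c 12, <D> = A^-20 - 2A^-16 + A^-12 - 2A^-8 + 2A^-4 + A^4)
V(D2) = x^2 + 2x^4 - 2x^5 + x^6 - 2x^7 + x^8  [12 crossings, <D> = A^-14 - 2A^-10 + A^-6 - 2A^-2 + 2A^2 + A^10, w = +6]
key observation: Reidemeister moves carry D1 (12 crossings) to D2 (12)
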